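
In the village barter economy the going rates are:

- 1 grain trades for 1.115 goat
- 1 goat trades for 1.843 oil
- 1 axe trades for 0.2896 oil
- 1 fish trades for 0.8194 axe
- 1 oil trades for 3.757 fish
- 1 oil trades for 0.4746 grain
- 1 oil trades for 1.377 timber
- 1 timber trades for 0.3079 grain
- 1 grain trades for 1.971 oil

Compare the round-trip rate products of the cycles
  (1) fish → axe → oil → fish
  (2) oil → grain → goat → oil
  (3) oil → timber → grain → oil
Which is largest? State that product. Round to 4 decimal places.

(1) 0.8194 × 0.2896 × 3.757 = 0.89153
(2) 0.4746 × 1.115 × 1.843 = 0.97528
(3) 1.377 × 0.3079 × 1.971 = 0.83566
Highest is cycle (2) at 0.9753 (≤1, no arbitrage).

0.9753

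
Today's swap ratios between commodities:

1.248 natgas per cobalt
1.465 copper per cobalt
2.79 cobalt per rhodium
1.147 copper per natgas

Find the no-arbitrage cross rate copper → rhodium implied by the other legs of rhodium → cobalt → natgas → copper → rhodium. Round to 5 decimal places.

0.25039

Known legs of the cycle: 2.79 × 1.248 × 1.147 = 3.99376224
For no arbitrage the full-cycle product must be 1, so the missing rate is 1 / 3.99376224 ≈ 0.2503905.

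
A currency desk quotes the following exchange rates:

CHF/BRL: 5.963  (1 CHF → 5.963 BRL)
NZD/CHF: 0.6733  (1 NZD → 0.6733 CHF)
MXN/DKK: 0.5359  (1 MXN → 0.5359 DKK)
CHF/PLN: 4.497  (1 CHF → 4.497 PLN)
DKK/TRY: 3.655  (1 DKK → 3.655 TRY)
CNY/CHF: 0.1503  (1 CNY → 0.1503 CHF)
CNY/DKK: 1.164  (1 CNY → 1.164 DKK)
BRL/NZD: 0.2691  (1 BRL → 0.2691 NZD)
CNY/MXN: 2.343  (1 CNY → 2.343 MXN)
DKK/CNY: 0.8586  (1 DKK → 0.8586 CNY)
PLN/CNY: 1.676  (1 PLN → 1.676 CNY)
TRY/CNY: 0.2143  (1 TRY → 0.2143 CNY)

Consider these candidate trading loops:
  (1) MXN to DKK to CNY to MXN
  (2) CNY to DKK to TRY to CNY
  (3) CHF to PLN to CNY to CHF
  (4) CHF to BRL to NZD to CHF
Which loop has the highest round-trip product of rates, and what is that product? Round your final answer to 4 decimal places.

(1) 0.5359 × 0.8586 × 2.343 = 1.07807
(2) 1.164 × 3.655 × 0.2143 = 0.91172
(3) 4.497 × 1.676 × 0.1503 = 1.13281
(4) 5.963 × 0.2691 × 0.6733 = 1.08041
Highest is cycle (3) at 1.1328 (>1, arbitrage).

1.1328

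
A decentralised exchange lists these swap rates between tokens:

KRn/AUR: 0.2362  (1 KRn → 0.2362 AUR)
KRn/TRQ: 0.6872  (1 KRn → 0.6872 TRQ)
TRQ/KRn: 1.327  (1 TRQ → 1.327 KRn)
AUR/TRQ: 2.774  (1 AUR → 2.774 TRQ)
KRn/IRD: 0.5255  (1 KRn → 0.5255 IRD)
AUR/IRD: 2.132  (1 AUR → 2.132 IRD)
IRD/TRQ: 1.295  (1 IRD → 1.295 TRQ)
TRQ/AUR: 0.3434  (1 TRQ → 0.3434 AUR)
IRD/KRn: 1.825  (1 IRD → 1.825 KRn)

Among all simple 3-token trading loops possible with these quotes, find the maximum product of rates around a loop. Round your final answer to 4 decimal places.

AUR→IRD→TRQ→AUR: 2.132 × 1.295 × 0.3434 = 0.94811
AUR→IRD→KRn→AUR: 2.132 × 1.825 × 0.2362 = 0.91903
TRQ→KRn→IRD→TRQ: 1.327 × 0.5255 × 1.295 = 0.90305
AUR→TRQ→KRn→AUR: 2.774 × 1.327 × 0.2362 = 0.86948
Maximum is AUR→IRD→TRQ→AUR at 0.9481; no arbitrage — every cycle loses value.

0.9481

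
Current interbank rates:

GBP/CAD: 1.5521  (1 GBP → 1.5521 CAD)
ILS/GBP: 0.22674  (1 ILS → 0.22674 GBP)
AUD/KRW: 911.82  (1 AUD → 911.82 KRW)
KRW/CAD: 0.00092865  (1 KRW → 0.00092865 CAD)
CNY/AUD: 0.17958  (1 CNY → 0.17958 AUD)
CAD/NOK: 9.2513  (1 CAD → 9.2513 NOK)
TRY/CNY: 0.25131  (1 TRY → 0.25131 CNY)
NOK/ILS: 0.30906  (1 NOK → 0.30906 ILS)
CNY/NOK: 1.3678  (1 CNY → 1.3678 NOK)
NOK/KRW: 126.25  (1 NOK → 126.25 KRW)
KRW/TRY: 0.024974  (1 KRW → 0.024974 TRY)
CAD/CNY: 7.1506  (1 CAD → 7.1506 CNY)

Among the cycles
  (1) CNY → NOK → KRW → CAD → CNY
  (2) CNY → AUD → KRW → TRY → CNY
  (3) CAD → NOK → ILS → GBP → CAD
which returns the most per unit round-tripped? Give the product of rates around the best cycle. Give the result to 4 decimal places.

1.1467

(1) 1.3678 × 126.25 × 0.00092865 × 7.1506 = 1.14670
(2) 0.17958 × 911.82 × 0.024974 × 0.25131 = 1.02770
(3) 9.2513 × 0.30906 × 0.22674 × 1.5521 = 1.00622
Highest is cycle (1) at 1.1467 (>1, arbitrage).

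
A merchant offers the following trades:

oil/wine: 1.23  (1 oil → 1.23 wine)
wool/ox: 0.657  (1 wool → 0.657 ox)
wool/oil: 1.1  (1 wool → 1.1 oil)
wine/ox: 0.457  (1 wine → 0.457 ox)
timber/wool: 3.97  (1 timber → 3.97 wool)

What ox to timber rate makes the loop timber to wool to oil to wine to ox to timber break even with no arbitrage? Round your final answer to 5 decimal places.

0.40738

Known legs of the cycle: 3.97 × 1.1 × 1.23 × 0.457 = 2.45473437
For no arbitrage the full-cycle product must be 1, so the missing rate is 1 / 2.45473437 ≈ 0.4073761.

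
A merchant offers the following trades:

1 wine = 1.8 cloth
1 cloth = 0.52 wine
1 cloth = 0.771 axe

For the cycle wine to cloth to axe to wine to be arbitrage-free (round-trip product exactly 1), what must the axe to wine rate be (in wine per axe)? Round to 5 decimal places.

0.72056

Known legs of the cycle: 1.8 × 0.771 = 1.3878
For no arbitrage the full-cycle product must be 1, so the missing rate is 1 / 1.3878 ≈ 0.7205649.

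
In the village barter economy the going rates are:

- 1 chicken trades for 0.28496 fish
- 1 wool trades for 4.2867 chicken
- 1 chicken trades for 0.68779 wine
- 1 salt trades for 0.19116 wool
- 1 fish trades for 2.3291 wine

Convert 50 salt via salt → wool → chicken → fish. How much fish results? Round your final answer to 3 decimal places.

50 salt × 0.19116 = 9.558 wool
9.558 wool × 4.2867 = 40.9722786 chicken
40.9722786 chicken × 0.28496 = 11.675460509856 fish

11.675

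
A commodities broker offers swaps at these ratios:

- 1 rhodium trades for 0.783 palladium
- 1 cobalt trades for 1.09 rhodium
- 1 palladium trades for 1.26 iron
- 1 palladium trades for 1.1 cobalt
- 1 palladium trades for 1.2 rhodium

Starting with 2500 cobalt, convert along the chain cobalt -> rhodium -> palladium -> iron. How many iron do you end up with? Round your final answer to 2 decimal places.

2688.43

2500 cobalt × 1.09 = 2725 rhodium
2725 rhodium × 0.783 = 2133.675 palladium
2133.675 palladium × 1.26 = 2688.4305 iron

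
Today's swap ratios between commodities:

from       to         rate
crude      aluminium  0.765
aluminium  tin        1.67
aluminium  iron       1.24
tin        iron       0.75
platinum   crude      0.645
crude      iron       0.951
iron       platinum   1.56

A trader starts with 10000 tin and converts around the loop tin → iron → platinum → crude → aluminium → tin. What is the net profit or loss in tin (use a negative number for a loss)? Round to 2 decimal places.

-358.97

10000 tin × 0.75 = 7500 iron
7500 iron × 1.56 = 11700 platinum
11700 platinum × 0.645 = 7546.5 crude
7546.5 crude × 0.765 = 5773.0725 aluminium
5773.0725 aluminium × 1.67 = 9641.031075 tin
Net change: 9641.031075 − 10000 = -358.968925 tin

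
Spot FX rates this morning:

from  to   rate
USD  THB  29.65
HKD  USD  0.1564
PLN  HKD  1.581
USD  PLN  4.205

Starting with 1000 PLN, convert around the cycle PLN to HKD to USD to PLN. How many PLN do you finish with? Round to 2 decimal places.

1039.76

1000 PLN × 1.581 = 1581 HKD
1581 HKD × 0.1564 = 247.2684 USD
247.2684 USD × 4.205 = 1039.763622 PLN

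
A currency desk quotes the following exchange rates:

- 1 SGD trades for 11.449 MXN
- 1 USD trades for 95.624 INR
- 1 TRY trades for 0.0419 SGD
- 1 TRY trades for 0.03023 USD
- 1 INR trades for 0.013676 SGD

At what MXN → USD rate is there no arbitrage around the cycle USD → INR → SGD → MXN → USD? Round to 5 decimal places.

Known legs of the cycle: 95.624 × 0.013676 × 11.449 = 14.972473530976
For no arbitrage the full-cycle product must be 1, so the missing rate is 1 / 14.972473530976 ≈ 0.0667892.

0.06679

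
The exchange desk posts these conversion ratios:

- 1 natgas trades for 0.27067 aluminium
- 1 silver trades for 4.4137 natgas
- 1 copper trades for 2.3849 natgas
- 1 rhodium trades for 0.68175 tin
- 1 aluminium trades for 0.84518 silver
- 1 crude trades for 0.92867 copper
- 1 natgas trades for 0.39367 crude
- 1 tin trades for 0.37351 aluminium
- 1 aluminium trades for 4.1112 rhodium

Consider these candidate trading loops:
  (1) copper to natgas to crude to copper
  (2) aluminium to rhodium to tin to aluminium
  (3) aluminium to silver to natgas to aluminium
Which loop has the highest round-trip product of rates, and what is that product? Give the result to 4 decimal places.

1.0469

(1) 2.3849 × 0.39367 × 0.92867 = 0.87189
(2) 4.1112 × 0.68175 × 0.37351 = 1.04688
(3) 0.84518 × 4.4137 × 0.27067 = 1.00970
Highest is cycle (2) at 1.0469 (>1, arbitrage).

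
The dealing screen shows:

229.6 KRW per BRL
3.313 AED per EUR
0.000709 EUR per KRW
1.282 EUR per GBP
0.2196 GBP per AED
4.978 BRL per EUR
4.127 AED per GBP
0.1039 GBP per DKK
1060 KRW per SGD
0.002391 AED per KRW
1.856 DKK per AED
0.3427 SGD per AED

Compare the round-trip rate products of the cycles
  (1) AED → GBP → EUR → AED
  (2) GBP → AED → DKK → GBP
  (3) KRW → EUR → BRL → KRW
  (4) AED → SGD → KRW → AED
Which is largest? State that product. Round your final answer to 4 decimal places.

0.9327

(1) 0.2196 × 1.282 × 3.313 = 0.93270
(2) 4.127 × 1.856 × 0.1039 = 0.79584
(3) 0.000709 × 4.978 × 229.6 = 0.81035
(4) 0.3427 × 1060 × 0.002391 = 0.86856
Highest is cycle (1) at 0.9327 (≤1, no arbitrage).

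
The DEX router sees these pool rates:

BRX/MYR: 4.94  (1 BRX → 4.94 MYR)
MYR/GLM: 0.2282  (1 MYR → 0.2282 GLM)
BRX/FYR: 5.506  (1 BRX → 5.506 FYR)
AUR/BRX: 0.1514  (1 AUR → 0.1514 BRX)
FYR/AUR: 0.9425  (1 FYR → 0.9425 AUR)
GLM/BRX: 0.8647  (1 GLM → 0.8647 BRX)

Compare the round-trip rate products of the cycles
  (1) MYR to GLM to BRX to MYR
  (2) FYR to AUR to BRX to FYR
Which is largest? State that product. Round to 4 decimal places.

0.9748

(1) 0.2282 × 0.8647 × 4.94 = 0.97478
(2) 0.9425 × 0.1514 × 5.506 = 0.78568
Highest is cycle (1) at 0.9748 (≤1, no arbitrage).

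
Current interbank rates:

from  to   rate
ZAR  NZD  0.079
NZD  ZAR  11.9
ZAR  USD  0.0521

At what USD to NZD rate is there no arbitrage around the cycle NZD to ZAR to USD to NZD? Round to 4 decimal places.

1.6129

Known legs of the cycle: 11.9 × 0.0521 = 0.61999
For no arbitrage the full-cycle product must be 1, so the missing rate is 1 / 0.61999 ≈ 1.612929.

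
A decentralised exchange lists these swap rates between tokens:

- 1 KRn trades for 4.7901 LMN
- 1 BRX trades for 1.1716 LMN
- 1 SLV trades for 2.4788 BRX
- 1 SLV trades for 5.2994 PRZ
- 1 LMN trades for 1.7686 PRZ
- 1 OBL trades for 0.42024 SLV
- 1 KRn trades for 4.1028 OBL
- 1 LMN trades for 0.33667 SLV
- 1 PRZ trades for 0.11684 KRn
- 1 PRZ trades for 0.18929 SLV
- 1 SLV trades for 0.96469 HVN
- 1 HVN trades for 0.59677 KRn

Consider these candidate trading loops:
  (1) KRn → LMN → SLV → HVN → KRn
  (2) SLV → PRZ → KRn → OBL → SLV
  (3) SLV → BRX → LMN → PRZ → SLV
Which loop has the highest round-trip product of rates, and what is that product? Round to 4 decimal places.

1.0676

(1) 4.7901 × 0.33667 × 0.96469 × 0.59677 = 0.92842
(2) 5.2994 × 0.11684 × 4.1028 × 0.42024 = 1.06757
(3) 2.4788 × 1.1716 × 1.7686 × 0.18929 = 0.97225
Highest is cycle (2) at 1.0676 (>1, arbitrage).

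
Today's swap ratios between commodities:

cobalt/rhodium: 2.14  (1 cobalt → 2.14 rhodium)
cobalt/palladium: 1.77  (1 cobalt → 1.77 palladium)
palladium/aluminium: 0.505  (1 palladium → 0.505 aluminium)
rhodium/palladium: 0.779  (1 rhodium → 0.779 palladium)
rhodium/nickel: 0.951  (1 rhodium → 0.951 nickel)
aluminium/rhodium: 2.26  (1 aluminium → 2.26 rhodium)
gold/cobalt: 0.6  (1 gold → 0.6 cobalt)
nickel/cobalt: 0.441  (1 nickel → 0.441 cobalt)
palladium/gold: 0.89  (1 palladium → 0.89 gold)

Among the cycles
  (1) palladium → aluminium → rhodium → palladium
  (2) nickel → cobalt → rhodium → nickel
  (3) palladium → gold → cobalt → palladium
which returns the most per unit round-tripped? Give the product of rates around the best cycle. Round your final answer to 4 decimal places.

0.9452

(1) 0.505 × 2.26 × 0.779 = 0.88907
(2) 0.441 × 2.14 × 0.951 = 0.89750
(3) 0.89 × 0.6 × 1.77 = 0.94518
Highest is cycle (3) at 0.9452 (≤1, no arbitrage).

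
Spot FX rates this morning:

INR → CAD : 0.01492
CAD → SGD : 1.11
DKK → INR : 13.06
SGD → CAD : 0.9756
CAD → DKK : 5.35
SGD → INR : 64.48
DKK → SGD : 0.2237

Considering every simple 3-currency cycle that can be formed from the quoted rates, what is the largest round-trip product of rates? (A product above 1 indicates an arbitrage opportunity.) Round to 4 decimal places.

CAD→DKK→SGD→CAD: 5.35 × 0.2237 × 0.9756 = 1.16759
CAD→SGD→INR→CAD: 1.11 × 64.48 × 0.01492 = 1.06787
CAD→DKK→INR→CAD: 5.35 × 13.06 × 0.01492 = 1.04248
Maximum is CAD→DKK→SGD→CAD at 1.1676; arbitrage exists.

1.1676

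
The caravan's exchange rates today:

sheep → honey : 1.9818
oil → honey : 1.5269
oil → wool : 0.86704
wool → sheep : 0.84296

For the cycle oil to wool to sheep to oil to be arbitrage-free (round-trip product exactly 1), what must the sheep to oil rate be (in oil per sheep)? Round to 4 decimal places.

1.3682

Known legs of the cycle: 0.86704 × 0.84296 = 0.7308800384
For no arbitrage the full-cycle product must be 1, so the missing rate is 1 / 0.7308800384 ≈ 1.368214.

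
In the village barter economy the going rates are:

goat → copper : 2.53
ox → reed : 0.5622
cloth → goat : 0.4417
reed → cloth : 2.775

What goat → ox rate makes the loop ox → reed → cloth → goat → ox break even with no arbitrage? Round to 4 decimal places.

Known legs of the cycle: 0.5622 × 2.775 × 0.4417 = 0.6890983785
For no arbitrage the full-cycle product must be 1, so the missing rate is 1 / 0.6890983785 ≈ 1.451172.

1.4512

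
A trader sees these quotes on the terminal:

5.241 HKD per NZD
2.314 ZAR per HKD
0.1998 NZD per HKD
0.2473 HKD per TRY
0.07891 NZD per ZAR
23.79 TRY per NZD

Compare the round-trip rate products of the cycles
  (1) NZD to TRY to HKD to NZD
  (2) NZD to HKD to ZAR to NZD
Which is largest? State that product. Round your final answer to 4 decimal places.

1.1755

(1) 23.79 × 0.2473 × 0.1998 = 1.17548
(2) 5.241 × 2.314 × 0.07891 = 0.95699
Highest is cycle (1) at 1.1755 (>1, arbitrage).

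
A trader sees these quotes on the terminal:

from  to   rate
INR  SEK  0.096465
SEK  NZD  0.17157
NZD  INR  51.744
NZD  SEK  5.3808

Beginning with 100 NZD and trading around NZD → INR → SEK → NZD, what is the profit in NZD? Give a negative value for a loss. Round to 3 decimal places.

-14.361

100 NZD × 51.744 = 5174.4 INR
5174.4 INR × 0.096465 = 499.148496 SEK
499.148496 SEK × 0.17157 = 85.63890745872 NZD
Net change: 85.63890745872 − 100 = -14.36109254128 NZD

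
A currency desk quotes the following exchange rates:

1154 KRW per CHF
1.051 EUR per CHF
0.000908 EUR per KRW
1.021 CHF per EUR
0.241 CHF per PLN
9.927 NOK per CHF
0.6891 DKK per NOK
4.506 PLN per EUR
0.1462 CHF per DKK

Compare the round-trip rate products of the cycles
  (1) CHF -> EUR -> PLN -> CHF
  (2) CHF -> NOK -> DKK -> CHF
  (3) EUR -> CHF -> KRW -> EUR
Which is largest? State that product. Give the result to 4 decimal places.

(1) 1.051 × 4.506 × 0.241 = 1.14133
(2) 9.927 × 0.6891 × 0.1462 = 1.00011
(3) 1.021 × 1154 × 0.000908 = 1.06984
Highest is cycle (1) at 1.1413 (>1, arbitrage).

1.1413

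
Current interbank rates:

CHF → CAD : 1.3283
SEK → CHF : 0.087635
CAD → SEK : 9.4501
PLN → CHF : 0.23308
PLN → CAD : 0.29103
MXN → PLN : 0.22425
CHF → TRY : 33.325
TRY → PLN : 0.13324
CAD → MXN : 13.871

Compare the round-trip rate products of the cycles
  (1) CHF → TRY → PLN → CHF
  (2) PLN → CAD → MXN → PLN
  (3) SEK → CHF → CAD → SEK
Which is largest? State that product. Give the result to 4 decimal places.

(1) 33.325 × 0.13324 × 0.23308 = 1.03493
(2) 0.29103 × 13.871 × 0.22425 = 0.90527
(3) 0.087635 × 1.3283 × 9.4501 = 1.10004
Highest is cycle (3) at 1.1000 (>1, arbitrage).

1.1000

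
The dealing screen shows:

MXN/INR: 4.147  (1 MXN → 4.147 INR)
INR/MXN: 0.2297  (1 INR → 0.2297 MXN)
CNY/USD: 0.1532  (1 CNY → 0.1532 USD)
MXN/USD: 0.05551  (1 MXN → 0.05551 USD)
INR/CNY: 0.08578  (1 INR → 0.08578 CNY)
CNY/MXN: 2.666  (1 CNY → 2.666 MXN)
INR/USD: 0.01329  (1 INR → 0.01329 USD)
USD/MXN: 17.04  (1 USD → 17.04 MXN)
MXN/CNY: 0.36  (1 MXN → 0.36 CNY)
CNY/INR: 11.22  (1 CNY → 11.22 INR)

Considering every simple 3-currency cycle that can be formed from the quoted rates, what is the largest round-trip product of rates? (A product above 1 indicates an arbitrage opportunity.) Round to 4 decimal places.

0.9484

INR→CNY→MXN→INR: 0.08578 × 2.666 × 4.147 = 0.94838
MXN→CNY→USD→MXN: 0.36 × 0.1532 × 17.04 = 0.93979
INR→USD→MXN→INR: 0.01329 × 17.04 × 4.147 = 0.93914
INR→MXN→CNY→INR: 0.2297 × 0.36 × 11.22 = 0.92780
Maximum is INR→CNY→MXN→INR at 0.9484; no arbitrage — every cycle loses value.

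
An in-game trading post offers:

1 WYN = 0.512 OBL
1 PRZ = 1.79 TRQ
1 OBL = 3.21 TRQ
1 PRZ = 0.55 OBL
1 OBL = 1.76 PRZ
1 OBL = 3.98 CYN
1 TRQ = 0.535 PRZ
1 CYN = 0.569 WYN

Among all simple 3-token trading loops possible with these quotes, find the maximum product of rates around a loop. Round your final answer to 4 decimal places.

WYN→OBL→CYN→WYN: 0.512 × 3.98 × 0.569 = 1.15949
TRQ→PRZ→OBL→TRQ: 0.535 × 0.55 × 3.21 = 0.94454
Maximum is WYN→OBL→CYN→WYN at 1.1595; arbitrage exists.

1.1595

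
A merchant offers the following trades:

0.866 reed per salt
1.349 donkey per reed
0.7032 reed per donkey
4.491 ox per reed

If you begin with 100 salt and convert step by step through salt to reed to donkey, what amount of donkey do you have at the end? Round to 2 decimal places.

116.82

100 salt × 0.866 = 86.6 reed
86.6 reed × 1.349 = 116.8234 donkey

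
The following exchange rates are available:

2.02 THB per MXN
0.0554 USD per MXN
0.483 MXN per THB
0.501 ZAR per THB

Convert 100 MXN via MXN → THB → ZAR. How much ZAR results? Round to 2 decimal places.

101.20

100 MXN × 2.02 = 202 THB
202 THB × 0.501 = 101.202 ZAR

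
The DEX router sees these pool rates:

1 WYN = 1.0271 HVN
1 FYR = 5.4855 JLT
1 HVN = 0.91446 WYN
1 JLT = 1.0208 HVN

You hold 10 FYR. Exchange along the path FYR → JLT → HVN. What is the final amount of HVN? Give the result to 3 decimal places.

55.996

10 FYR × 5.4855 = 54.855 JLT
54.855 JLT × 1.0208 = 55.995984 HVN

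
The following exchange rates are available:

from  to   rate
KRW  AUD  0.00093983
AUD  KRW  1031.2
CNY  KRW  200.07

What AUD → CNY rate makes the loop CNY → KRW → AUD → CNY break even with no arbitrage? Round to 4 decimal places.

Known legs of the cycle: 200.07 × 0.00093983 = 0.1880317881
For no arbitrage the full-cycle product must be 1, so the missing rate is 1 / 0.1880317881 ≈ 5.318250.

5.3182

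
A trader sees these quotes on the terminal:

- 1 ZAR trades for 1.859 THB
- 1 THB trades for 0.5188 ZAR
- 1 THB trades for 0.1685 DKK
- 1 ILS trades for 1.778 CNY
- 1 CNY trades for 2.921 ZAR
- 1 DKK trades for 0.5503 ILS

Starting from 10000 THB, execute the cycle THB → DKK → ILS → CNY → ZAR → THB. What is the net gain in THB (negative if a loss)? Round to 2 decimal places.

-1047.55

10000 THB × 0.1685 = 1685 DKK
1685 DKK × 0.5503 = 927.2555 ILS
927.2555 ILS × 1.778 = 1648.660279 CNY
1648.660279 CNY × 2.921 = 4815.736674959 ZAR
4815.736674959 ZAR × 1.859 = 8952.454478748781 THB
Net change: 8952.454478748781 − 10000 = -1047.545521251219 THB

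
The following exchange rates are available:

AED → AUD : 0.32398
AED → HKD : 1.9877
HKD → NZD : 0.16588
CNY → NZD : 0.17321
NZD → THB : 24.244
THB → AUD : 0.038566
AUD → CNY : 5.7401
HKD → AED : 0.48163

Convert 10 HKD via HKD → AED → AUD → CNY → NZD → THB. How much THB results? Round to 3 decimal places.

10 HKD × 0.48163 = 4.8163 AED
4.8163 AED × 0.32398 = 1.560384874 AUD
1.560384874 AUD × 5.7401 = 8.9567652152474 CNY
8.9567652152474 CNY × 0.17321 = 1.551401302933002154 NZD
1.551401302933002154 NZD × 24.244 = 37.612173188307704221576 THB

37.612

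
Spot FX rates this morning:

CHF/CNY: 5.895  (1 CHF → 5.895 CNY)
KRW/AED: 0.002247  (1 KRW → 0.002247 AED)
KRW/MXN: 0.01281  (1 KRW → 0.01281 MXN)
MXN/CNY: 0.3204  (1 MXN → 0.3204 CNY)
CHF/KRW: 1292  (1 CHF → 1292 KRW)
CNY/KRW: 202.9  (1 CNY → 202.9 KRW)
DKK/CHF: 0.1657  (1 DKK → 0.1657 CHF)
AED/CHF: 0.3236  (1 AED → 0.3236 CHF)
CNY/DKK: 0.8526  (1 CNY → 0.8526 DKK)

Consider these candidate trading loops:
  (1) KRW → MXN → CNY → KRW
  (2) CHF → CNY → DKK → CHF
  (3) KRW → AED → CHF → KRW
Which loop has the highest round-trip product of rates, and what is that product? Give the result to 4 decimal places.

0.9395

(1) 0.01281 × 0.3204 × 202.9 = 0.83277
(2) 5.895 × 0.8526 × 0.1657 = 0.83282
(3) 0.002247 × 0.3236 × 1292 = 0.93945
Highest is cycle (3) at 0.9395 (≤1, no arbitrage).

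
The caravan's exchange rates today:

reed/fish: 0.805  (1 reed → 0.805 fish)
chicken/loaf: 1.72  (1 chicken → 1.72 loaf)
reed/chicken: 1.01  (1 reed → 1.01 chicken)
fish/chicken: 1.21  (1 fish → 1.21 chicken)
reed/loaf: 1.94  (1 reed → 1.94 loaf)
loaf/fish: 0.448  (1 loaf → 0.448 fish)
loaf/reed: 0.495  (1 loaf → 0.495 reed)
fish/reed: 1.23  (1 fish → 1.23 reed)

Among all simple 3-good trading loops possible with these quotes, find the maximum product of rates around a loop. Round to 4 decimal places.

1.0690

loaf→fish→reed→loaf: 0.448 × 1.23 × 1.94 = 1.06902
chicken→loaf→fish→chicken: 1.72 × 0.448 × 1.21 = 0.93238
chicken→loaf→reed→chicken: 1.72 × 0.495 × 1.01 = 0.85991
Maximum is loaf→fish→reed→loaf at 1.0690; arbitrage exists.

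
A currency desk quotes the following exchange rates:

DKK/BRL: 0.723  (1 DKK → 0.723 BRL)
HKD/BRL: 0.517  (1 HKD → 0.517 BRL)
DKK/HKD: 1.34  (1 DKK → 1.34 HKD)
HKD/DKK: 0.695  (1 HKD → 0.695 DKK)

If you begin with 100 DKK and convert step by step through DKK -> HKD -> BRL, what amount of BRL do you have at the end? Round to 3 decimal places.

100 DKK × 1.34 = 134 HKD
134 HKD × 0.517 = 69.278 BRL

69.278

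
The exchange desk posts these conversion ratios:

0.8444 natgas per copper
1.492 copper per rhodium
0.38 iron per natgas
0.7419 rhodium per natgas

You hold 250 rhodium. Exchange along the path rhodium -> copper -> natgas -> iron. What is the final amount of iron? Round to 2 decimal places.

250 rhodium × 1.492 = 373 copper
373 copper × 0.8444 = 314.9612 natgas
314.9612 natgas × 0.38 = 119.685256 iron

119.69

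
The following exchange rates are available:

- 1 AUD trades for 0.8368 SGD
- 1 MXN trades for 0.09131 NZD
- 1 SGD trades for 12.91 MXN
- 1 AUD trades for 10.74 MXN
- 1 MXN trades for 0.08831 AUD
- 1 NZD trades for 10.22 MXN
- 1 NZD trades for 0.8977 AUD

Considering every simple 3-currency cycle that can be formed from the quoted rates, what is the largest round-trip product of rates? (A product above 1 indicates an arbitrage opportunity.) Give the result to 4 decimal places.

0.9540

SGD→MXN→AUD→SGD: 12.91 × 0.08831 × 0.8368 = 0.95402
NZD→AUD→MXN→NZD: 0.8977 × 10.74 × 0.09131 = 0.88035
Maximum is SGD→MXN→AUD→SGD at 0.9540; no arbitrage — every cycle loses value.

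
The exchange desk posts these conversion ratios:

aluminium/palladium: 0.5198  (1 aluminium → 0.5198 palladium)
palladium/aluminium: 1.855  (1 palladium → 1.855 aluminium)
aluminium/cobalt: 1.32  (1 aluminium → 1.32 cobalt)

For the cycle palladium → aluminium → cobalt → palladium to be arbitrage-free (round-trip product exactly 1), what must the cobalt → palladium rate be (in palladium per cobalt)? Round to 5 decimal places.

Known legs of the cycle: 1.855 × 1.32 = 2.4486
For no arbitrage the full-cycle product must be 1, so the missing rate is 1 / 2.4486 ≈ 0.4083966.

0.40840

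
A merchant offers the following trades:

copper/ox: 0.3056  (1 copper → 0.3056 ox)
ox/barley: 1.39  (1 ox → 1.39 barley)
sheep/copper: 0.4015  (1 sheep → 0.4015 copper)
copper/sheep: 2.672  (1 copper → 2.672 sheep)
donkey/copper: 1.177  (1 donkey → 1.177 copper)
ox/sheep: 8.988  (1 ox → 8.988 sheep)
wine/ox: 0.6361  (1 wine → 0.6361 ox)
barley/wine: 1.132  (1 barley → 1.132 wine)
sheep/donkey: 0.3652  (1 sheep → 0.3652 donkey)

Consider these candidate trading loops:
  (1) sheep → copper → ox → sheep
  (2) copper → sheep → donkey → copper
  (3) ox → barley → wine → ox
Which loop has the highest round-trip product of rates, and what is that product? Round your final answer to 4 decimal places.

1.1485

(1) 0.4015 × 0.3056 × 8.988 = 1.10281
(2) 2.672 × 0.3652 × 1.177 = 1.14853
(3) 1.39 × 1.132 × 0.6361 = 1.00089
Highest is cycle (2) at 1.1485 (>1, arbitrage).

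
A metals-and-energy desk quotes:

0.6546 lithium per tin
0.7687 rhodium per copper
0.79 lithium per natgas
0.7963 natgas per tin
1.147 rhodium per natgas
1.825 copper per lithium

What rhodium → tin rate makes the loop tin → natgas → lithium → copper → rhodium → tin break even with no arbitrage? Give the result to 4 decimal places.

Known legs of the cycle: 0.7963 × 0.79 × 1.825 × 0.7687 = 0.8825179690675
For no arbitrage the full-cycle product must be 1, so the missing rate is 1 / 0.8825179690675 ≈ 1.133121.

1.1331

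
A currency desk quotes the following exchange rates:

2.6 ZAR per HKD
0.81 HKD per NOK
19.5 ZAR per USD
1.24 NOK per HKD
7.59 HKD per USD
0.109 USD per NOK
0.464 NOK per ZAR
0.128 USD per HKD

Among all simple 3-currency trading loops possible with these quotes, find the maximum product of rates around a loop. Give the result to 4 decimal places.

HKD→NOK→USD→HKD: 1.24 × 0.109 × 7.59 = 1.02586
ZAR→NOK→USD→ZAR: 0.464 × 0.109 × 19.5 = 0.98623
ZAR→NOK→HKD→ZAR: 0.464 × 0.81 × 2.6 = 0.97718
Maximum is HKD→NOK→USD→HKD at 1.0259; arbitrage exists.

1.0259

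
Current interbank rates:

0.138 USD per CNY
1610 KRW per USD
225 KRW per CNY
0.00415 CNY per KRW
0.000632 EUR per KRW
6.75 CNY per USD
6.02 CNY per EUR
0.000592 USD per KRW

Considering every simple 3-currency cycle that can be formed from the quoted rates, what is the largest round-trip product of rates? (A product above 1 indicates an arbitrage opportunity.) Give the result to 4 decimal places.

USD→KRW→CNY→USD: 1610 × 0.00415 × 0.138 = 0.92205
USD→CNY→KRW→USD: 6.75 × 225 × 0.000592 = 0.89910
EUR→CNY→KRW→EUR: 6.02 × 225 × 0.000632 = 0.85604
Maximum is USD→KRW→CNY→USD at 0.9220; no arbitrage — every cycle loses value.

0.9220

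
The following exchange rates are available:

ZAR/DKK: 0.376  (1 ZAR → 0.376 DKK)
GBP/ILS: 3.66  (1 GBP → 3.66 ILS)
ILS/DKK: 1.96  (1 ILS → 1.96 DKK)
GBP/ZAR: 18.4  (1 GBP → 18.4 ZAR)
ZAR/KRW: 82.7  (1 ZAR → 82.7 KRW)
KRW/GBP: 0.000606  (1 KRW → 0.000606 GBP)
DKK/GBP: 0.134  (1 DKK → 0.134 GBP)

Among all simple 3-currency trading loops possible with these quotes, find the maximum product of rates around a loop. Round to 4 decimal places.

DKK→GBP→ILS→DKK: 0.134 × 3.66 × 1.96 = 0.96126
DKK→GBP→ZAR→DKK: 0.134 × 18.4 × 0.376 = 0.92707
KRW→GBP→ZAR→KRW: 0.000606 × 18.4 × 82.7 = 0.92214
Maximum is DKK→GBP→ILS→DKK at 0.9613; no arbitrage — every cycle loses value.

0.9613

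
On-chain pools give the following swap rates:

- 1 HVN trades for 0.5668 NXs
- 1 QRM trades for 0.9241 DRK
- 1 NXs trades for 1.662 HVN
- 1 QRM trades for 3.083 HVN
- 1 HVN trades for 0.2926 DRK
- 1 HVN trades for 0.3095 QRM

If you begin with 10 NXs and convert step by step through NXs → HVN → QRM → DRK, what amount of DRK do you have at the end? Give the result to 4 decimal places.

4.7535

10 NXs × 1.662 = 16.62 HVN
16.62 HVN × 0.3095 = 5.14389 QRM
5.14389 QRM × 0.9241 = 4.753468749 DRK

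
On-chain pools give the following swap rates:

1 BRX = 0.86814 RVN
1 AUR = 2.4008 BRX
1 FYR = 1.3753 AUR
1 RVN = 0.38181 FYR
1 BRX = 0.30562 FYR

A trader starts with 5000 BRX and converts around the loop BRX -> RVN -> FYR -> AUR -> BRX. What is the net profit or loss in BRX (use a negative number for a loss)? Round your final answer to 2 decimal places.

472.18

5000 BRX × 0.86814 = 4340.7 RVN
4340.7 RVN × 0.38181 = 1657.322667 FYR
1657.322667 FYR × 1.3753 = 2279.3158639251 AUR
2279.3158639251 AUR × 2.4008 = 5472.18152611138008 BRX
Net change: 5472.18152611138008 − 5000 = 472.18152611138008 BRX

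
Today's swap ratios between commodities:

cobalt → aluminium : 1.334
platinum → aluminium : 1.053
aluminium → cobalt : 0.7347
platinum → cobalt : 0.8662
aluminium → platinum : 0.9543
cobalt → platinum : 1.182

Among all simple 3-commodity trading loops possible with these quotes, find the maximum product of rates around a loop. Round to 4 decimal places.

platinum→cobalt→aluminium→platinum: 0.8662 × 1.334 × 0.9543 = 1.10270
platinum→aluminium→cobalt→platinum: 1.053 × 0.7347 × 1.182 = 0.91444
Maximum is platinum→cobalt→aluminium→platinum at 1.1027; arbitrage exists.

1.1027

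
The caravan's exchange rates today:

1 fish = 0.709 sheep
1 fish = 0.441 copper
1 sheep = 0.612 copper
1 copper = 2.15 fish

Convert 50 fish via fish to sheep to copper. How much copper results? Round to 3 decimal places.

50 fish × 0.709 = 35.45 sheep
35.45 sheep × 0.612 = 21.6954 copper

21.695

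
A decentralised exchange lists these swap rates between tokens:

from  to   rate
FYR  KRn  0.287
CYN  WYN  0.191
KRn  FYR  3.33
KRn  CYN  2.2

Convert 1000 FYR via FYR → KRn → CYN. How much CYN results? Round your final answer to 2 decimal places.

1000 FYR × 0.287 = 287 KRn
287 KRn × 2.2 = 631.4 CYN

631.40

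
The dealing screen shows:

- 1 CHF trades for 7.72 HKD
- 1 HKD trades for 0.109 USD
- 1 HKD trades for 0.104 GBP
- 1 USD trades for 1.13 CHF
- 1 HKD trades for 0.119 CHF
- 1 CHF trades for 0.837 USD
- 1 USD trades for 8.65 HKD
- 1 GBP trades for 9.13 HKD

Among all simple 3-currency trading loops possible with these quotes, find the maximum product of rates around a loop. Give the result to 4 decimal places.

USD→CHF→HKD→USD: 1.13 × 7.72 × 0.109 = 0.95087
USD→HKD→CHF→USD: 8.65 × 0.119 × 0.837 = 0.86157
Maximum is USD→CHF→HKD→USD at 0.9509; no arbitrage — every cycle loses value.

0.9509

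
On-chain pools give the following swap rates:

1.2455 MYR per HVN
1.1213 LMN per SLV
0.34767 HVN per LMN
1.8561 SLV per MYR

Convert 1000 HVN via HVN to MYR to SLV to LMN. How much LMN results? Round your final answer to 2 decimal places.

1000 HVN × 1.2455 = 1245.5 MYR
1245.5 MYR × 1.8561 = 2311.77255 SLV
2311.77255 SLV × 1.1213 = 2592.190560315 LMN

2592.19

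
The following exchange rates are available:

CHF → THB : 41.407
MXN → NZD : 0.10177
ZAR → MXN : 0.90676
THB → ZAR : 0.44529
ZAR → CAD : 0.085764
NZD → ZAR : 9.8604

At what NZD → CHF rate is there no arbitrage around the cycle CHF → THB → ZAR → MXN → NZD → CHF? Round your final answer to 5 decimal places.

0.58772

Known legs of the cycle: 41.407 × 0.44529 × 0.90676 × 0.10177 = 1.701487789684748556
For no arbitrage the full-cycle product must be 1, so the missing rate is 1 / 1.701487789684748556 ≈ 0.5877209.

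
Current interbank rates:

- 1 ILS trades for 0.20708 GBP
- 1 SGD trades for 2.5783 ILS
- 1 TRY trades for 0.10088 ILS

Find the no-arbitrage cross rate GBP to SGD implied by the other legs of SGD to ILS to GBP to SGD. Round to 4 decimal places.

1.8730

Known legs of the cycle: 2.5783 × 0.20708 = 0.533914364
For no arbitrage the full-cycle product must be 1, so the missing rate is 1 / 0.533914364 ≈ 1.872960.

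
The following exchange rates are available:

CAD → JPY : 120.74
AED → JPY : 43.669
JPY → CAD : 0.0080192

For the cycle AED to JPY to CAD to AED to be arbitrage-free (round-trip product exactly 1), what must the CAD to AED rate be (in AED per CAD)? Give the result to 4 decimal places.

Known legs of the cycle: 43.669 × 0.0080192 = 0.3501904448
For no arbitrage the full-cycle product must be 1, so the missing rate is 1 / 0.3501904448 ≈ 2.855589.

2.8556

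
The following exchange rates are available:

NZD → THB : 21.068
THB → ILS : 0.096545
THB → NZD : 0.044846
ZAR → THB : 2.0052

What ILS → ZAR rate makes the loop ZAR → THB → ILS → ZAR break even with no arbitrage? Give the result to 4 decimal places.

Known legs of the cycle: 2.0052 × 0.096545 = 0.193592034
For no arbitrage the full-cycle product must be 1, so the missing rate is 1 / 0.193592034 ≈ 5.165502.

5.1655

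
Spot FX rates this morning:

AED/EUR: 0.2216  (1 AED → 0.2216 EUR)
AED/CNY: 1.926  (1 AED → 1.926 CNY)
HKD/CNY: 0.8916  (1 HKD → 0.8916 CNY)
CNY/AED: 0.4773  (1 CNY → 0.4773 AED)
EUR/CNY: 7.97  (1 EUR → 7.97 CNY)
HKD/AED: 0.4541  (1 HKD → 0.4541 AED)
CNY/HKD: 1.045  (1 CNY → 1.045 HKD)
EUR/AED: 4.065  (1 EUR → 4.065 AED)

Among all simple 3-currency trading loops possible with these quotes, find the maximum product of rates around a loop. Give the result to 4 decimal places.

0.9140

AED→CNY→HKD→AED: 1.926 × 1.045 × 0.4541 = 0.91395
AED→EUR→CNY→AED: 0.2216 × 7.97 × 0.4773 = 0.84298
Maximum is AED→CNY→HKD→AED at 0.9140; no arbitrage — every cycle loses value.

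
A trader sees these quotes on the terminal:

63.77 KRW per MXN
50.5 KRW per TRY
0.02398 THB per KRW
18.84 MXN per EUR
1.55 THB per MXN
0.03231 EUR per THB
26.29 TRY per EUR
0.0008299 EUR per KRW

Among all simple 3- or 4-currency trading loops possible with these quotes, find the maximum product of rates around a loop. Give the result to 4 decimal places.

1.1018

KRW→EUR→TRY→KRW: 0.0008299 × 26.29 × 50.5 = 1.10181
KRW→THB→EUR→TRY→KRW: 0.02398 × 0.03231 × 26.29 × 50.5 = 1.02865
MXN→KRW→EUR→MXN: 63.77 × 0.0008299 × 18.84 = 0.99706
MXN→THB→EUR→MXN: 1.55 × 0.03231 × 18.84 = 0.94352
MXN→KRW→THB→EUR→MXN: 63.77 × 0.02398 × 0.03231 × 18.84 = 0.93086
Maximum is KRW→EUR→TRY→KRW at 1.1018; arbitrage exists.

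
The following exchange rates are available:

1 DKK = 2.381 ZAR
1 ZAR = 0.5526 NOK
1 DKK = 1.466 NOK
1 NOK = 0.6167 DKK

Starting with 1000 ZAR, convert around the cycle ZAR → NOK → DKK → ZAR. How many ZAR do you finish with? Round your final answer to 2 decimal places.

811.42

1000 ZAR × 0.5526 = 552.6 NOK
552.6 NOK × 0.6167 = 340.78842 DKK
340.78842 DKK × 2.381 = 811.41722802 ZAR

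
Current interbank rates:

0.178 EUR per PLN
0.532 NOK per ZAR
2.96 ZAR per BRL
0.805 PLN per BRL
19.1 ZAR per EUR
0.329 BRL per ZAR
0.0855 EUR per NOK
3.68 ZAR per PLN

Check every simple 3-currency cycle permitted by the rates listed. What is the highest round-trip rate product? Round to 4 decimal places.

PLN→ZAR→BRL→PLN: 3.68 × 0.329 × 0.805 = 0.97463
NOK→EUR→ZAR→NOK: 0.0855 × 19.1 × 0.532 = 0.86878
Maximum is PLN→ZAR→BRL→PLN at 0.9746; no arbitrage — every cycle loses value.

0.9746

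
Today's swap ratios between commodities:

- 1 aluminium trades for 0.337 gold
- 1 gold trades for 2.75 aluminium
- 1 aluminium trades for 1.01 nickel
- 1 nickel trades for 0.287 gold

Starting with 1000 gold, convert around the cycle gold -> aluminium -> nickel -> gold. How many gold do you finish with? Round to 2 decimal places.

1000 gold × 2.75 = 2750 aluminium
2750 aluminium × 1.01 = 2777.5 nickel
2777.5 nickel × 0.287 = 797.1425 gold

797.14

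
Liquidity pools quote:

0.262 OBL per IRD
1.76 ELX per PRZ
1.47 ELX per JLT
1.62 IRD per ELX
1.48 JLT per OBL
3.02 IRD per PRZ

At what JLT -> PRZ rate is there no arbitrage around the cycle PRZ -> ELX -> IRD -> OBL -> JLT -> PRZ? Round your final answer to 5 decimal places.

Known legs of the cycle: 1.76 × 1.62 × 0.262 × 1.48 = 1.105581312
For no arbitrage the full-cycle product must be 1, so the missing rate is 1 / 1.105581312 ≈ 0.9045015.

0.90450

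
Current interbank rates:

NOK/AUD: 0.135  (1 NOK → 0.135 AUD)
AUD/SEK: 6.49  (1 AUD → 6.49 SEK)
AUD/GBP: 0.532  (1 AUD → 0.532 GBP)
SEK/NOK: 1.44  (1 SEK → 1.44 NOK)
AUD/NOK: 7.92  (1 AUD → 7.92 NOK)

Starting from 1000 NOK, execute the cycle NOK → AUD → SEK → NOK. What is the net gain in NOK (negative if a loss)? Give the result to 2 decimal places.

1000 NOK × 0.135 = 135 AUD
135 AUD × 6.49 = 876.15 SEK
876.15 SEK × 1.44 = 1261.656 NOK
Net change: 1261.656 − 1000 = 261.656 NOK

261.66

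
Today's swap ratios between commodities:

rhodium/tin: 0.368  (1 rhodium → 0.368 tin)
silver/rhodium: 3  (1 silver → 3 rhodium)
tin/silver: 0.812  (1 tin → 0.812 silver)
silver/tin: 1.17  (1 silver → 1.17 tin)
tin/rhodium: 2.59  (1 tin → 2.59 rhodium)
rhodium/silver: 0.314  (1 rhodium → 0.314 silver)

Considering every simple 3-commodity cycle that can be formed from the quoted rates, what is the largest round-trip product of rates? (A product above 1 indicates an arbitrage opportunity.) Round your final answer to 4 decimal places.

0.9515

rhodium→silver→tin→rhodium: 0.314 × 1.17 × 2.59 = 0.95151
rhodium→tin→silver→rhodium: 0.368 × 0.812 × 3 = 0.89645
Maximum is rhodium→silver→tin→rhodium at 0.9515; no arbitrage — every cycle loses value.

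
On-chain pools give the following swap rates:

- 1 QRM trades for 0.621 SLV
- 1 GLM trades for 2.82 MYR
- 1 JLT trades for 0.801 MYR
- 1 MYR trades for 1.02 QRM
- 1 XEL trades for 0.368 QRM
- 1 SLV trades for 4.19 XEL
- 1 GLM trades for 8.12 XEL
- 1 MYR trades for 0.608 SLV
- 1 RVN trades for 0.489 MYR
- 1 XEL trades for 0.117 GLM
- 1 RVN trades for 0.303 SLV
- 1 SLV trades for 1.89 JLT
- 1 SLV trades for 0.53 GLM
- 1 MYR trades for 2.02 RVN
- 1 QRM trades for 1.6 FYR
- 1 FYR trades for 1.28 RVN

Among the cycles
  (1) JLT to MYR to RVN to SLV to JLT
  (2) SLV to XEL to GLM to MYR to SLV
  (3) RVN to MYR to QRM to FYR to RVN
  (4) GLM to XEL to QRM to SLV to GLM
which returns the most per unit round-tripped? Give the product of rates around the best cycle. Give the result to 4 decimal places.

1.0215

(1) 0.801 × 2.02 × 0.303 × 1.89 = 0.92659
(2) 4.19 × 0.117 × 2.82 × 0.608 = 0.84053
(3) 0.489 × 1.02 × 1.6 × 1.28 = 1.02150
(4) 8.12 × 0.368 × 0.621 × 0.53 = 0.98349
Highest is cycle (3) at 1.0215 (>1, arbitrage).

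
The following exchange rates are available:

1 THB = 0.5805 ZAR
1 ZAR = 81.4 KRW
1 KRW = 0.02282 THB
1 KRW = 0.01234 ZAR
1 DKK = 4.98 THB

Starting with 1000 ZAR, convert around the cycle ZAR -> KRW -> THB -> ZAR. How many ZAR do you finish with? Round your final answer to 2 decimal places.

1000 ZAR × 81.4 = 81400 KRW
81400 KRW × 0.02282 = 1857.548 THB
1857.548 THB × 0.5805 = 1078.306614 ZAR

1078.31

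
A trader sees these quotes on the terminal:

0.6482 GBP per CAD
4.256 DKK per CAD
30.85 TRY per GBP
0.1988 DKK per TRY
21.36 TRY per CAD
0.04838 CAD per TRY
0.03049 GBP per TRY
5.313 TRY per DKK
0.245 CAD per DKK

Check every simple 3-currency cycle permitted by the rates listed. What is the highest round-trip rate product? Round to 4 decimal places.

1.0940

TRY→CAD→DKK→TRY: 0.04838 × 4.256 × 5.313 = 1.09397
TRY→DKK→CAD→TRY: 0.1988 × 0.245 × 21.36 = 1.04036
TRY→CAD→GBP→TRY: 0.04838 × 0.6482 × 30.85 = 0.96745
Maximum is TRY→CAD→DKK→TRY at 1.0940; arbitrage exists.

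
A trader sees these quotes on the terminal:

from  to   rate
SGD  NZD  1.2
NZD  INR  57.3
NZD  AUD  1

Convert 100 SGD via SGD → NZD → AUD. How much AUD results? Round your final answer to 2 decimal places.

120.00

100 SGD × 1.2 = 120 NZD
120 NZD × 1 = 120 AUD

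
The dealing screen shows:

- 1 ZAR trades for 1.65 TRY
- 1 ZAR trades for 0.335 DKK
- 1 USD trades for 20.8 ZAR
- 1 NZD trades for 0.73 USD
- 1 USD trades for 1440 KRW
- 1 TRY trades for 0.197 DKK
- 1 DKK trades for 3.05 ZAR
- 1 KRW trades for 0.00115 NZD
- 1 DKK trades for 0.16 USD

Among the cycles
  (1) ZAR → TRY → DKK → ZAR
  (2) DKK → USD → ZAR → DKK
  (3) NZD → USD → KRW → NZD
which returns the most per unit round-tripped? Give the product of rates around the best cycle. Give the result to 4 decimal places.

1.2089

(1) 1.65 × 0.197 × 3.05 = 0.99140
(2) 0.16 × 20.8 × 0.335 = 1.11488
(3) 0.73 × 1440 × 0.00115 = 1.20888
Highest is cycle (3) at 1.2089 (>1, arbitrage).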